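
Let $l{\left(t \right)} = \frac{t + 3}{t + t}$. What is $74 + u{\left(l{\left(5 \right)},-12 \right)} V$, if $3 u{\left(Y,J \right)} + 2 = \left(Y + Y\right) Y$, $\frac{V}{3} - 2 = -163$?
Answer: $\frac{4748}{25} \approx 189.92$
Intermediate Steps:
$V = -483$ ($V = 6 + 3 \left(-163\right) = 6 - 489 = -483$)
$l{\left(t \right)} = \frac{3 + t}{2 t}$
$u{\left(Y,J \right)} = - \frac{2}{3} + \frac{2 Y^{2}}{3}$ ($u{\left(Y,J \right)} = - \frac{2}{3} + \frac{\left(Y + Y\right) Y}{3} = - \frac{2}{3} + \frac{2 Y Y}{3} = - \frac{2}{3} + \frac{2 Y^{2}}{3}$)
$74 + u{\left(l{\left(5 \right)},-12 \right)} V = 74 + \left(- \frac{2}{3} + \frac{2 \left(\frac{3 + 5}{2 \cdot 5}\right)^{2}}{3}\right) \left(-483\right) = 74 + \left(- \frac{2}{3} + \frac{2 \left(\frac{1}{2} \cdot \frac{1}{5} \cdot 8\right)^{2}}{3}\right) \left(-483\right) = 74 + \left(- \frac{2}{3} + \frac{2 \left(\frac{4}{5}\right)^{2}}{3}\right) \left(-483\right) = 74 + \left(- \frac{2}{3} + \frac{2}{3} \cdot \frac{16}{25}\right) \left(-483\right) = 74 + \left(- \frac{2}{3} + \frac{32}{75}\right) \left(-483\right) = 74 - - \frac{2898}{25} = 74 + \frac{2898}{25} = \frac{4748}{25}$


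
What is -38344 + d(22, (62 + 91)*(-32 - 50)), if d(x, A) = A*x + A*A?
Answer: 157087760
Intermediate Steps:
d(x, A) = A**2 + A*x (d(x, A) = A*x + A**2 = A**2 + A*x)
-38344 + d(22, (62 + 91)*(-32 - 50)) = -38344 + ((62 + 91)*(-32 - 50))*((62 + 91)*(-32 - 50) + 22) = -38344 + (153*(-82))*(153*(-82) + 22) = -38344 - 12546*(-12546 + 22) = -38344 - 12546*(-12524) = -38344 + 157126104 = 157087760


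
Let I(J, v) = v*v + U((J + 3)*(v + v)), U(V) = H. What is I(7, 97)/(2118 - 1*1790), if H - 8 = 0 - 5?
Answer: 2353/82 ≈ 28.695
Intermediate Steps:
H = 3 (H = 8 + (0 - 5) = 8 - 5 = 3)
U(V) = 3
I(J, v) = 3 + v² (I(J, v) = v*v + 3 = v² + 3 = 3 + v²)
I(7, 97)/(2118 - 1*1790) = (3 + 97²)/(2118 - 1*1790) = (3 + 9409)/(2118 - 1790) = 9412/328 = 9412*(1/328) = 2353/82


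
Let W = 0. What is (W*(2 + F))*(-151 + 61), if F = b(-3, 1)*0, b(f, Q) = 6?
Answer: 0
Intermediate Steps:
F = 0 (F = 6*0 = 0)
(W*(2 + F))*(-151 + 61) = (0*(2 + 0))*(-151 + 61) = (0*2)*(-90) = 0*(-90) = 0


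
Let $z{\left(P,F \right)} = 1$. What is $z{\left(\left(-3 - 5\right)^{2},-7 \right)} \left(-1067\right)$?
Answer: $-1067$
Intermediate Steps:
$z{\left(\left(-3 - 5\right)^{2},-7 \right)} \left(-1067\right) = 1 \left(-1067\right) = -1067$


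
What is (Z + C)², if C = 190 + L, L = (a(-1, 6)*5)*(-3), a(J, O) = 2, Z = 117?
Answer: 76729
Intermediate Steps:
L = -30 (L = (2*5)*(-3) = 10*(-3) = -30)
C = 160 (C = 190 - 30 = 160)
(Z + C)² = (117 + 160)² = 277² = 76729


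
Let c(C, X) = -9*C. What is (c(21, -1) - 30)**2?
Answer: 47961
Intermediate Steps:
(c(21, -1) - 30)**2 = (-9*21 - 30)**2 = (-189 - 30)**2 = (-219)**2 = 47961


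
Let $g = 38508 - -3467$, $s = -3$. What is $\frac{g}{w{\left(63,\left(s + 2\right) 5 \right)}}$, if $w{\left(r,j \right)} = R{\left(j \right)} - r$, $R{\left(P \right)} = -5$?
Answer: $- \frac{41975}{68} \approx -617.28$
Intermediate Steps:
$w{\left(r,j \right)} = -5 - r$
$g = 41975$ ($g = 38508 + 3467 = 41975$)
$\frac{g}{w{\left(63,\left(s + 2\right) 5 \right)}} = \frac{41975}{-5 - 63} = \frac{41975}{-68} = 41975 \left(- \frac{1}{68}\right) = - \frac{41975}{68}$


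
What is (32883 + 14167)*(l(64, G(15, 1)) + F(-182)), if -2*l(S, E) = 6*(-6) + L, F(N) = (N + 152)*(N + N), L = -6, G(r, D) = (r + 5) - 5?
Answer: 514774050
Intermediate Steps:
G(r, D) = r (G(r, D) = (5 + r) - 5 = r)
F(N) = 2*N*(152 + N) (F(N) = (152 + N)*(2*N) = 2*N*(152 + N))
l(S, E) = 21 (l(S, E) = -(6*(-6) - 6)/2 = -(-36 - 6)/2 = -1/2*(-42) = 21)
(32883 + 14167)*(l(64, G(15, 1)) + F(-182)) = (32883 + 14167)*(21 + 2*(-182)*(152 - 182)) = 47050*(21 + 2*(-182)*(-30)) = 47050*(21 + 10920) = 47050*10941 = 514774050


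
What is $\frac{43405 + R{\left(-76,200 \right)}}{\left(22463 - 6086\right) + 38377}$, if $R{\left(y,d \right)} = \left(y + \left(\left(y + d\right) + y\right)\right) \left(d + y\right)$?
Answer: $\frac{39933}{54754} \approx 0.72932$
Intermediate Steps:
$R{\left(y,d \right)} = \left(d + y\right) \left(d + 3 y\right)$ ($R{\left(y,d \right)} = \left(y + \left(\left(d + y\right) + y\right)\right) \left(d + y\right) = \left(y + \left(d + 2 y\right)\right) \left(d + y\right) = \left(d + 3 y\right) \left(d + y\right) = \left(d + y\right) \left(d + 3 y\right)$)
$\frac{43405 + R{\left(-76,200 \right)}}{\left(22463 - 6086\right) + 38377} = \frac{43405 + \left(200^{2} + 3 \left(-76\right)^{2} + 4 \cdot 200 \left(-76\right)\right)}{\left(22463 - 6086\right) + 38377} = \frac{43405 + \left(40000 + 3 \cdot 5776 - 60800\right)}{16377 + 38377} = \frac{43405 + \left(40000 + 17328 - 60800\right)}{54754} = \left(43405 - 3472\right) \frac{1}{54754} = 39933 \cdot \frac{1}{54754} = \frac{39933}{54754}$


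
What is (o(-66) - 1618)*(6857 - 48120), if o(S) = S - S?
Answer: 66763534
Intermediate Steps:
o(S) = 0
(o(-66) - 1618)*(6857 - 48120) = (0 - 1618)*(6857 - 48120) = -1618*(-41263) = 66763534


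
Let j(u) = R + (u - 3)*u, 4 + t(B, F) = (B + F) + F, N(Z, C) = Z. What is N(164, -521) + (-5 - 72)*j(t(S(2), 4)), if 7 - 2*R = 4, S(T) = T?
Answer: -2675/2 ≈ -1337.5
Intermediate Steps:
R = 3/2 (R = 7/2 - 1/2*4 = 7/2 - 2 = 3/2 ≈ 1.5000)
t(B, F) = -4 + B + 2*F (t(B, F) = -4 + ((B + F) + F) = -4 + (B + 2*F) = -4 + B + 2*F)
j(u) = 3/2 + u*(-3 + u) (j(u) = 3/2 + (u - 3)*u = 3/2 + (-3 + u)*u = 3/2 + u*(-3 + u))
N(164, -521) + (-5 - 72)*j(t(S(2), 4)) = 164 + (-5 - 72)*(3/2 + (-4 + 2 + 2*4)**2 - 3*(-4 + 2 + 2*4)) = 164 - 77*(3/2 + (-4 + 2 + 8)**2 - 3*(-4 + 2 + 8)) = 164 - 77*(3/2 + 6**2 - 3*6) = 164 - 77*(3/2 + 36 - 18) = 164 - 77*39/2 = 164 - 3003/2 = -2675/2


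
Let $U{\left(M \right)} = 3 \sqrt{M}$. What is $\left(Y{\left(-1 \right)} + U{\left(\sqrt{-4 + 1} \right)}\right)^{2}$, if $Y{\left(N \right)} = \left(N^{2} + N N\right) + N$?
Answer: $\left(1 + 3 \sqrt[4]{3} \sqrt{i}\right)^{2} \approx 6.5836 + 21.172 i$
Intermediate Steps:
$Y{\left(N \right)} = N + 2 N^{2}$ ($Y{\left(N \right)} = \left(N^{2} + N^{2}\right) + N = 2 N^{2} + N = N + 2 N^{2}$)
$\left(Y{\left(-1 \right)} + U{\left(\sqrt{-4 + 1} \right)}\right)^{2} = \left(- (1 + 2 \left(-1\right)) + 3 \sqrt{\sqrt{-4 + 1}}\right)^{2} = \left(- (1 - 2) + 3 \sqrt{\sqrt{-3}}\right)^{2} = \left(\left(-1\right) \left(-1\right) + 3 \sqrt{i \sqrt{3}}\right)^{2} = \left(1 + 3 \sqrt[4]{3} \sqrt{i}\right)^{2}$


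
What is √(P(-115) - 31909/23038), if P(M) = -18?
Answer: I*√10288609534/23038 ≈ 4.4028*I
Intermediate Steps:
√(P(-115) - 31909/23038) = √(-18 - 31909/23038) = √(-446593/23038) = I*√10288609534/23038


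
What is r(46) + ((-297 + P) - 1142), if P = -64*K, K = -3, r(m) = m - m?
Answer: -1247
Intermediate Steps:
r(m) = 0
P = 192 (P = -64*(-3) = 192)
r(46) + ((-297 + P) - 1142) = 0 + ((-297 + 192) - 1142) = 0 + (-105 - 1142) = 0 - 1247 = -1247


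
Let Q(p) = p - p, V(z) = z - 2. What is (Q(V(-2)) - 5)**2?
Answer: 25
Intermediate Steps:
V(z) = -2 + z
Q(p) = 0
(Q(V(-2)) - 5)**2 = (0 - 5)**2 = (-5)**2 = 25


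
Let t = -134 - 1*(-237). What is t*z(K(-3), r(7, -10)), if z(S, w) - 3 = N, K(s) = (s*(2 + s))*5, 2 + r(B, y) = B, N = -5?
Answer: -206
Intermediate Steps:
r(B, y) = -2 + B
K(s) = 5*s*(2 + s)
z(S, w) = -2 (z(S, w) = 3 - 5 = -2)
t = 103 (t = -134 + 237 = 103)
t*z(K(-3), r(7, -10)) = 103*(-2) = -206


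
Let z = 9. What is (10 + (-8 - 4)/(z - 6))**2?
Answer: 36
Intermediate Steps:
(10 + (-8 - 4)/(z - 6))**2 = (10 + (-8 - 4)/(9 - 6))**2 = (10 - 12/3)**2 = (10 - 12*1/3)**2 = (10 - 4)**2 = 6**2 = 36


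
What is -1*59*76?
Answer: -4484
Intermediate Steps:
-1*59*76 = -59*76 = -4484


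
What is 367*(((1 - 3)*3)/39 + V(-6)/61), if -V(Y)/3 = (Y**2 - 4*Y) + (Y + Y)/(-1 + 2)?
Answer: -731798/793 ≈ -922.82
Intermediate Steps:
V(Y) = -3*Y**2 + 6*Y (V(Y) = -3*((Y**2 - 4*Y) + (Y + Y)/(-1 + 2)) = -3*((Y**2 - 4*Y) + (2*Y)/1) = -3*((Y**2 - 4*Y) + (2*Y)*1) = -3*((Y**2 - 4*Y) + 2*Y) = -3*(Y**2 - 2*Y) = -3*Y**2 + 6*Y)
367*(((1 - 3)*3)/39 + V(-6)/61) = 367*(((1 - 3)*3)/39 + (3*(-6)*(2 - 1*(-6)))/61) = 367*(-2*3*(1/39) + (3*(-6)*(2 + 6))*(1/61)) = 367*(-6*1/39 + (3*(-6)*8)*(1/61)) = 367*(-2/13 - 144*1/61) = 367*(-2/13 - 144/61) = 367*(-1994/793) = -731798/793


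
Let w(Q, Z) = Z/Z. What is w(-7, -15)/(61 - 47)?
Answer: 1/14 ≈ 0.071429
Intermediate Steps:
w(Q, Z) = 1
w(-7, -15)/(61 - 47) = 1/(61 - 47) = 1/14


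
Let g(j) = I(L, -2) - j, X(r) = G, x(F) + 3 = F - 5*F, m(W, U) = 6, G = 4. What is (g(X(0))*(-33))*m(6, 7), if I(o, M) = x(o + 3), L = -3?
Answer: 1386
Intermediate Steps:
x(F) = -3 - 4*F (x(F) = -3 + (F - 5*F) = -3 - 4*F)
I(o, M) = -15 - 4*o (I(o, M) = -3 - 4*(o + 3) = -3 - 4*(3 + o) = -3 + (-12 - 4*o) = -15 - 4*o)
X(r) = 4
g(j) = -3 - j (g(j) = (-15 - 4*(-3)) - j = (-15 + 12) - j = -3 - j)
(g(X(0))*(-33))*m(6, 7) = ((-3 - 1*4)*(-33))*6 = ((-3 - 4)*(-33))*6 = -7*(-33)*6 = 231*6 = 1386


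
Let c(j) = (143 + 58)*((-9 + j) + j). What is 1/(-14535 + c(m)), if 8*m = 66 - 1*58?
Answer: -1/15942 ≈ -6.2727e-5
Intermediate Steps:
m = 1 (m = (66 - 1*58)/8 = (66 - 58)/8 = (⅛)*8 = 1)
c(j) = -1809 + 402*j (c(j) = 201*(-9 + 2*j) = -1809 + 402*j)
1/(-14535 + c(m)) = 1/(-14535 + (-1809 + 402*1)) = 1/(-14535 + (-1809 + 402)) = 1/(-14535 - 1407) = 1/(-15942) = -1/15942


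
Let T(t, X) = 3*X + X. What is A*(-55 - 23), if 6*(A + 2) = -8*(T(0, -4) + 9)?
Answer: -572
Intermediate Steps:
T(t, X) = 4*X
A = 22/3 (A = -2 + (-8*(4*(-4) + 9))/6 = -2 + (-8*(-16 + 9))/6 = -2 + (-8*(-7))/6 = -2 + (⅙)*56 = -2 + 28/3 = 22/3 ≈ 7.3333)
A*(-55 - 23) = 22*(-55 - 23)/3 = (22/3)*(-78) = -572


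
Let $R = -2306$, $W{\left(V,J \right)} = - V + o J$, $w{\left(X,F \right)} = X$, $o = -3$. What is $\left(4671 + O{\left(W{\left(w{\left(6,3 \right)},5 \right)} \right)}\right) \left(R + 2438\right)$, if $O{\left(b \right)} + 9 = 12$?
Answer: $616968$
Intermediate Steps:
$W{\left(V,J \right)} = - V - 3 J$
$O{\left(b \right)} = 3$ ($O{\left(b \right)} = -9 + 12 = 3$)
$\left(4671 + O{\left(W{\left(w{\left(6,3 \right)},5 \right)} \right)}\right) \left(R + 2438\right) = \left(4671 + 3\right) \left(-2306 + 2438\right) = 4674 \cdot 132 = 616968$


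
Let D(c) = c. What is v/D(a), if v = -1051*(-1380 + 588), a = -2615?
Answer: -832392/2615 ≈ -318.31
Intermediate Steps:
v = 832392 (v = -1051*(-792) = 832392)
v/D(a) = 832392/(-2615) = 832392*(-1/2615) = -832392/2615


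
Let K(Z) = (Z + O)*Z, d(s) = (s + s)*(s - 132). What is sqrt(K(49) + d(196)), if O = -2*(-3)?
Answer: 63*sqrt(7) ≈ 166.68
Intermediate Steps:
O = 6
d(s) = 2*s*(-132 + s) (d(s) = (2*s)*(-132 + s) = 2*s*(-132 + s))
K(Z) = Z*(6 + Z) (K(Z) = (Z + 6)*Z = (6 + Z)*Z = Z*(6 + Z))
sqrt(K(49) + d(196)) = sqrt(49*(6 + 49) + 2*196*(-132 + 196)) = sqrt(49*55 + 2*196*64) = sqrt(2695 + 25088) = sqrt(27783) = 63*sqrt(7)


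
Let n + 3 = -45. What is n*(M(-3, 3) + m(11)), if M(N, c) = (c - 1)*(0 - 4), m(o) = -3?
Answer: 528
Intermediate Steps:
n = -48 (n = -3 - 45 = -48)
M(N, c) = 4 - 4*c (M(N, c) = (-1 + c)*(-4) = 4 - 4*c)
n*(M(-3, 3) + m(11)) = -48*((4 - 4*3) - 3) = -48*((4 - 12) - 3) = -48*(-8 - 3) = -48*(-11) = 528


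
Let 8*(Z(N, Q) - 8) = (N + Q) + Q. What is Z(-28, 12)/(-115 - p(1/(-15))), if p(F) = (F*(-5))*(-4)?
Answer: -45/682 ≈ -0.065982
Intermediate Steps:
p(F) = 20*F (p(F) = -5*F*(-4) = 20*F)
Z(N, Q) = 8 + Q/4 + N/8 (Z(N, Q) = 8 + ((N + Q) + Q)/8 = 8 + (N + 2*Q)/8 = 8 + (Q/4 + N/8) = 8 + Q/4 + N/8)
Z(-28, 12)/(-115 - p(1/(-15))) = (8 + (1/4)*12 + (1/8)*(-28))/(-115 - 20/(-15)) = (8 + 3 - 7/2)/(-115 - 20*(-1)/15) = 15/(2*(-115 - 1*(-4/3))) = 15/(2*(-115 + 4/3)) = 15/(2*(-341/3)) = (15/2)*(-3/341) = -45/682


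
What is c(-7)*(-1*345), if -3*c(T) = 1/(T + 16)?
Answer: 115/9 ≈ 12.778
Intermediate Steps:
c(T) = -1/(3*(16 + T)) (c(T) = -1/(3*(T + 16)) = -1/(3*(16 + T)))
c(-7)*(-1*345) = (-1/(48 + 3*(-7)))*(-1*345) = -1/(48 - 21)*(-345) = -1/27*(-345) = 115/9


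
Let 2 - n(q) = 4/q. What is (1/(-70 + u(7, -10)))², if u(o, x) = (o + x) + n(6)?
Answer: 9/46225 ≈ 0.00019470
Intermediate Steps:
n(q) = 2 - 4/q
u(o, x) = 4/3 + o + x (u(o, x) = (o + x) + (2 - 4/6) = (o + x) + (2 - 4*⅙) = (o + x) + (2 - ⅔) = (o + x) + 4/3 = 4/3 + o + x)
(1/(-70 + u(7, -10)))² = (1/(-70 + (4/3 + 7 - 10)))² = (1/(-70 - 5/3))² = (1/(-215/3))² = (-3/215)² = 9/46225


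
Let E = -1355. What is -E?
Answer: 1355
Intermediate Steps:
-E = -1*(-1355) = 1355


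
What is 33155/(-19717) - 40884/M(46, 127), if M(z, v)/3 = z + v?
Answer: -274439091/3411041 ≈ -80.456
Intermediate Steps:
M(z, v) = 3*v + 3*z (M(z, v) = 3*(z + v) = 3*(v + z) = 3*v + 3*z)
33155/(-19717) - 40884/M(46, 127) = 33155/(-19717) - 40884/(3*127 + 3*46) = 33155*(-1/19717) - 40884/(381 + 138) = -33155/19717 - 40884/519 = -33155/19717 - 40884*1/519 = -33155/19717 - 13628/173 = -274439091/3411041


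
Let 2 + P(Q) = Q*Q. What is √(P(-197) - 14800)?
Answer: √24007 ≈ 154.94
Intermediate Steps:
P(Q) = -2 + Q² (P(Q) = -2 + Q*Q = -2 + Q²)
√(P(-197) - 14800) = √((-2 + (-197)²) - 14800) = √((-2 + 38809) - 14800) = √(38807 - 14800) = √24007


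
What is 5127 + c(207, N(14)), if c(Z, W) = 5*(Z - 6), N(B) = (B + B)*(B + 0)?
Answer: 6132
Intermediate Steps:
N(B) = 2*B² (N(B) = (2*B)*B = 2*B²)
c(Z, W) = -30 + 5*Z (c(Z, W) = 5*(-6 + Z) = -30 + 5*Z)
5127 + c(207, N(14)) = 5127 + (-30 + 5*207) = 5127 + (-30 + 1035) = 5127 + 1005 = 6132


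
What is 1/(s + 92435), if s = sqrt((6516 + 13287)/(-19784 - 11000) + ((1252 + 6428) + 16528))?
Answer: 2845519040/263024807263131 - 8*sqrt(358440848389)/263024807263131 ≈ 1.0800e-5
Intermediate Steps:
s = sqrt(358440848389)/3848 (s = sqrt(19803/(-30784) + (7680 + 16528)) = sqrt(19803*(-1/30784) + 24208) = sqrt(-19803/30784 + 24208) = sqrt(745199269/30784) = sqrt(358440848389)/3848 ≈ 155.59)
1/(s + 92435) = 1/(sqrt(358440848389)/3848 + 92435) = 1/(92435 + sqrt(358440848389)/3848)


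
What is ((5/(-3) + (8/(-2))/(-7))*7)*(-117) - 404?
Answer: 493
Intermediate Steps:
((5/(-3) + (8/(-2))/(-7))*7)*(-117) - 404 = ((5*(-1/3) + (8*(-1/2))*(-1/7))*7)*(-117) - 404 = ((-5/3 - 4*(-1/7))*7)*(-117) - 404 = ((-5/3 + 4/7)*7)*(-117) - 404 = -23/21*7*(-117) - 404 = -23/3*(-117) - 404 = 897 - 404 = 493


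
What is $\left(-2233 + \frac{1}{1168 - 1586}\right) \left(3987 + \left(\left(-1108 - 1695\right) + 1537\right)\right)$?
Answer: $- \frac{2539767795}{418} \approx -6.076 \cdot 10^{6}$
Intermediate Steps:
$\left(-2233 + \frac{1}{1168 - 1586}\right) \left(3987 + \left(\left(-1108 - 1695\right) + 1537\right)\right) = \left(-2233 + \frac{1}{-418}\right) \left(3987 + \left(-2803 + 1537\right)\right) = \left(-2233 - \frac{1}{418}\right) \left(3987 - 1266\right) = \left(- \frac{933395}{418}\right) 2721 = - \frac{2539767795}{418}$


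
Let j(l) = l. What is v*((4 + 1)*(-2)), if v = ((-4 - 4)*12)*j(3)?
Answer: 2880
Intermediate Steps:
v = -288 (v = ((-4 - 4)*12)*3 = -8*12*3 = -96*3 = -288)
v*((4 + 1)*(-2)) = -288*(4 + 1)*(-2) = -1440*(-2) = -288*(-10) = 2880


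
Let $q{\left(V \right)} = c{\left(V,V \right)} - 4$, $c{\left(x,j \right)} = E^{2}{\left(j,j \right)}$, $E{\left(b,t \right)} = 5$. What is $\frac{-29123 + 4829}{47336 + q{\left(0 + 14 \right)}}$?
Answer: $- \frac{24294}{47357} \approx -0.513$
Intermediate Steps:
$c{\left(x,j \right)} = 25$ ($c{\left(x,j \right)} = 5^{2} = 25$)
$q{\left(V \right)} = 21$ ($q{\left(V \right)} = 25 - 4 = 21$)
$\frac{-29123 + 4829}{47336 + q{\left(0 + 14 \right)}} = \frac{-29123 + 4829}{47336 + 21} = - \frac{24294}{47357}$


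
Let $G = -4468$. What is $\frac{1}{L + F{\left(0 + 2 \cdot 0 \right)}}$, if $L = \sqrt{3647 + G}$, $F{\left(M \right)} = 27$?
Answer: $\frac{27}{1550} - \frac{i \sqrt{821}}{1550} \approx 0.017419 - 0.018486 i$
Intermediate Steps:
$L = i \sqrt{821}$ ($L = \sqrt{3647 - 4468} = \sqrt{-821} = i \sqrt{821} \approx 28.653 i$)
$\frac{1}{L + F{\left(0 + 2 \cdot 0 \right)}} = \frac{1}{i \sqrt{821} + 27} = \frac{1}{27 + i \sqrt{821}}$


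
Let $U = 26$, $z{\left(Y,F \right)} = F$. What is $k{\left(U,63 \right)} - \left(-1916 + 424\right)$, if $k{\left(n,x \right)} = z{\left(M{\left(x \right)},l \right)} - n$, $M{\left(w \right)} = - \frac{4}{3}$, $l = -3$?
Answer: $1463$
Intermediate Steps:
$M{\left(w \right)} = - \frac{4}{3}$ ($M{\left(w \right)} = \left(-4\right) \frac{1}{3} = - \frac{4}{3}$)
$k{\left(n,x \right)} = -3 - n$
$k{\left(U,63 \right)} - \left(-1916 + 424\right) = \left(-3 - 26\right) - \left(-1916 + 424\right) = \left(-3 - 26\right) - -1492 = -29 + 1492 = 1463$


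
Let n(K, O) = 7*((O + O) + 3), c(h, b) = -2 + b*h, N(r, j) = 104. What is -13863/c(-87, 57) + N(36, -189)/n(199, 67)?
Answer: 13810561/4757599 ≈ 2.9028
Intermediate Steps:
n(K, O) = 21 + 14*O (n(K, O) = 7*(2*O + 3) = 7*(3 + 2*O) = 21 + 14*O)
-13863/c(-87, 57) + N(36, -189)/n(199, 67) = -13863/(-2 + 57*(-87)) + 104/(21 + 14*67) = -13863/(-2 - 4959) + 104/(21 + 938) = -13863/(-4961) + 104/959 = -13863*(-1/4961) + 104*(1/959) = 13863/4961 + 104/959 = 13810561/4757599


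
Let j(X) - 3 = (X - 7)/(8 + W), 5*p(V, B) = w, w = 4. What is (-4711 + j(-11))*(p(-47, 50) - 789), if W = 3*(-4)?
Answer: 37072987/10 ≈ 3.7073e+6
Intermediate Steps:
p(V, B) = 4/5 (p(V, B) = (1/5)*4 = 4/5)
W = -12
j(X) = 19/4 - X/4 (j(X) = 3 + (X - 7)/(8 - 12) = 3 + (-7 + X)/(-4) = 3 + (-7 + X)*(-1/4) = 3 + (7/4 - X/4) = 19/4 - X/4)
(-4711 + j(-11))*(p(-47, 50) - 789) = (-4711 + (19/4 - 1/4*(-11)))*(4/5 - 789) = (-4711 + (19/4 + 11/4))*(-3941/5) = (-4711 + 15/2)*(-3941/5) = -9407/2*(-3941/5) = 37072987/10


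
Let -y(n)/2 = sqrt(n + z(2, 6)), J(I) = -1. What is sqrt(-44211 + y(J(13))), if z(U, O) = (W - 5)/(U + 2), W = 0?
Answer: sqrt(-44211 - 3*I) ≈ 0.0071 - 210.26*I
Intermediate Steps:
z(U, O) = -5/(2 + U) (z(U, O) = (0 - 5)/(U + 2) = -5/(2 + U))
y(n) = -2*sqrt(-5/4 + n) (y(n) = -2*sqrt(n - 5/(2 + 2)) = -2*sqrt(n - 5/4) = -2*sqrt(-5/4 + n))
sqrt(-44211 + y(J(13))) = sqrt(-44211 - sqrt(-5 + 4*(-1))) = sqrt(-44211 - sqrt(-5 - 4)) = sqrt(-44211 - sqrt(-9)) = sqrt(-44211 - 3*I)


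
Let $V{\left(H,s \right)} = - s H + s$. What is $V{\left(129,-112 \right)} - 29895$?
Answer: $-15559$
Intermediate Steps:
$V{\left(H,s \right)} = s - H s$ ($V{\left(H,s \right)} = - H s + s = s - H s$)
$V{\left(129,-112 \right)} - 29895 = - 112 \left(1 - 129\right) - 29895 = \left(-112\right) \left(-128\right) - 29895 = 14336 - 29895 = -15559$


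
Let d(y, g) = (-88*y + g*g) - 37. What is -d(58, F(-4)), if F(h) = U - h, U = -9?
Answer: 5116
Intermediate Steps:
F(h) = -9 - h
d(y, g) = -37 + g² - 88*y (d(y, g) = (-88*y + g²) - 37 = (g² - 88*y) - 37 = -37 + g² - 88*y)
-d(58, F(-4)) = -(-37 + (-9 - 1*(-4))² - 88*58) = -(-37 + (-9 + 4)² - 5104) = -(-37 + (-5)² - 5104) = -(-37 + 25 - 5104) = -1*(-5116) = 5116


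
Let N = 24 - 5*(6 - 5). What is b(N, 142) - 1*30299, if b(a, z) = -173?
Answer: -30472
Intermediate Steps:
N = 19 (N = 24 - 5*1 = 24 - 5 = 19)
b(N, 142) - 1*30299 = -173 - 1*30299 = -173 - 30299 = -30472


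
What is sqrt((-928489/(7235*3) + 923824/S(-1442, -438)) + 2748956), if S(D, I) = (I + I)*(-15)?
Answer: sqrt(6901403793313386455)/1584465 ≈ 1658.0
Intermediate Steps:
S(D, I) = -30*I (S(D, I) = (2*I)*(-15) = -30*I)
sqrt((-928489/(7235*3) + 923824/S(-1442, -438)) + 2748956) = sqrt((-928489/(7235*3) + 923824/((-30*(-438)))) + 2748956) = sqrt((-928489/21705 + 923824/13140) + 2748956) = sqrt((-928489*1/21705 + 923824*(1/13140)) + 2748956) = sqrt((-928489/21705 + 230956/3285) + 2748956) = sqrt(130854241/4753395 + 2748956) = sqrt(13067004559861/4753395) = sqrt(6901403793313386455)/1584465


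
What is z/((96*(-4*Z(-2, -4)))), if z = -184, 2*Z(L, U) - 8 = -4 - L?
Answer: 23/144 ≈ 0.15972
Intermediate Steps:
Z(L, U) = 2 - L/2 (Z(L, U) = 4 + (-4 - L)/2 = 4 + (-2 - L/2) = 2 - L/2)
z/((96*(-4*Z(-2, -4)))) = -184*(-1/(384*(2 - 1/2*(-2)))) = -184*(-1/(384*(2 + 1))) = -184/(96*(-4*3)) = -184/(96*(-12)) = -184/(-1152) = -184*(-1/1152) = 23/144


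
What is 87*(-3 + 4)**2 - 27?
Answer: 60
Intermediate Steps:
87*(-3 + 4)**2 - 27 = 87*1**2 - 27 = 87*1 - 27 = 87 - 27 = 60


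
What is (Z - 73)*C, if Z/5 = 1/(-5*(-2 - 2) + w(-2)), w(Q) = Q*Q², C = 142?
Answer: -61841/6 ≈ -10307.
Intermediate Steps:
w(Q) = Q³
Z = 5/12 (Z = 5/(-5*(-2 - 2) + (-2)³) = 5/(-5*(-4) - 8) = 5/(20 - 8) = 5/12 ≈ 0.41667)
(Z - 73)*C = (5/12 - 73)*142 = -871/12*142 = -61841/6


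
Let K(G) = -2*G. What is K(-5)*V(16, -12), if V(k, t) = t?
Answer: -120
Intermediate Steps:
K(-5)*V(16, -12) = -2*(-5)*(-12) = 10*(-12) = -120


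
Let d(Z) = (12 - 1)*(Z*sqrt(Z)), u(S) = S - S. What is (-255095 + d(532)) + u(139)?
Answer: -255095 + 11704*sqrt(133) ≈ -1.2012e+5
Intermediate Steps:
u(S) = 0
d(Z) = 11*Z**(3/2)
(-255095 + d(532)) + u(139) = (-255095 + 11*532**(3/2)) + 0 = (-255095 + 11*(1064*sqrt(133))) + 0 = (-255095 + 11704*sqrt(133)) + 0 = -255095 + 11704*sqrt(133)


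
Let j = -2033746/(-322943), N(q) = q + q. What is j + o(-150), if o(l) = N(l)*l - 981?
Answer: 14217661663/322943 ≈ 44025.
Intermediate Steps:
N(q) = 2*q
o(l) = -981 + 2*l² (o(l) = (2*l)*l - 981 = 2*l² - 981 = -981 + 2*l²)
j = 2033746/322943 (j = -2033746*(-1/322943) = 2033746/322943 ≈ 6.2975)
j + o(-150) = 2033746/322943 + (-981 + 2*(-150)²) = 2033746/322943 + (-981 + 2*22500) = 2033746/322943 + (-981 + 45000) = 2033746/322943 + 44019 = 14217661663/322943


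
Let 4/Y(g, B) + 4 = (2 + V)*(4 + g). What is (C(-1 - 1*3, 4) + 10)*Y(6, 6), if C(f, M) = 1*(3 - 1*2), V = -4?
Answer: -11/6 ≈ -1.8333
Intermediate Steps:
Y(g, B) = 4/(-12 - 2*g) (Y(g, B) = 4/(-4 + (2 - 4)*(4 + g)) = 4/(-4 - 2*(4 + g)) = 4/(-4 + (-8 - 2*g)) = 4/(-12 - 2*g))
C(f, M) = 1 (C(f, M) = 1*(3 - 2) = 1*1 = 1)
(C(-1 - 1*3, 4) + 10)*Y(6, 6) = (1 + 10)*(-2/(6 + 6)) = 11*(-2/12) = 11*(-2*1/12) = 11*(-1/6) = -11/6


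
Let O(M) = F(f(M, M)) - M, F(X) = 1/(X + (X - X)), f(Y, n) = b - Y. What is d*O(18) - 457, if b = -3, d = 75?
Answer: -12674/7 ≈ -1810.6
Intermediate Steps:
f(Y, n) = -3 - Y
F(X) = 1/X (F(X) = 1/(X + 0) = 1/X)
O(M) = 1/(-3 - M) - M
d*O(18) - 457 = 75*((-1 - 1*18*(3 + 18))/(3 + 18)) - 457 = 75*((-1 - 1*18*21)/21) - 457 = 75*((-1 - 378)/21) - 457 = 75*((1/21)*(-379)) - 457 = 75*(-379/21) - 457 = -9475/7 - 457 = -12674/7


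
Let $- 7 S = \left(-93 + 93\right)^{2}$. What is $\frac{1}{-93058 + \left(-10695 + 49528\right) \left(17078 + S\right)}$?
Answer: $\frac{1}{663096916} \approx 1.5081 \cdot 10^{-9}$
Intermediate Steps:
$S = 0$ ($S = - \frac{\left(-93 + 93\right)^{2}}{7} = - \frac{0^{2}}{7} = \left(- \frac{1}{7}\right) 0 = 0$)
$\frac{1}{-93058 + \left(-10695 + 49528\right) \left(17078 + S\right)} = \frac{1}{-93058 + \left(-10695 + 49528\right) \left(17078 + 0\right)} = \frac{1}{-93058 + 38833 \cdot 17078} = \frac{1}{-93058 + 663189974} = \frac{1}{663096916}$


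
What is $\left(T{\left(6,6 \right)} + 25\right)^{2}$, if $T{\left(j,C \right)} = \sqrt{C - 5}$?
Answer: $676$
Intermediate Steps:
$T{\left(j,C \right)} = \sqrt{-5 + C}$
$\left(T{\left(6,6 \right)} + 25\right)^{2} = \left(\sqrt{-5 + 6} + 25\right)^{2} = \left(\sqrt{1} + 25\right)^{2} = \left(1 + 25\right)^{2} = 26^{2} = 676$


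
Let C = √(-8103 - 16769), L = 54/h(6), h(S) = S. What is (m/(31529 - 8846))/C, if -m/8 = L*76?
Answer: 456*I*√6218/23507149 ≈ 0.0015296*I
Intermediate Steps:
L = 9 (L = 54/6 = 54*(⅙) = 9)
C = 2*I*√6218 (C = √(-24872) = 2*I*√6218 ≈ 157.71*I)
m = -5472 (m = -72*76 = -8*684 = -5472)
(m/(31529 - 8846))/C = (-5472/(31529 - 8846))/((2*I*√6218)) = (-5472/22683)*(-I*√6218/12436) = (-5472*1/22683)*(-I*√6218/12436) = -(-456)*I*√6218/23507149 = 456*I*√6218/23507149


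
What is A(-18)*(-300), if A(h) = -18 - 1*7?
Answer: 7500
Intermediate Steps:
A(h) = -25 (A(h) = -18 - 7 = -25)
A(-18)*(-300) = -25*(-300) = 7500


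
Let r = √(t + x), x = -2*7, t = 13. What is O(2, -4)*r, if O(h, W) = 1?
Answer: I ≈ 1.0*I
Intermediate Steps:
x = -14
r = I (r = √(13 - 14) = √(-1) = I ≈ 1.0*I)
O(2, -4)*r = 1*I = I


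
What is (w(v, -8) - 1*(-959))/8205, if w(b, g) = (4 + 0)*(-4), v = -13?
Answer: 943/8205 ≈ 0.11493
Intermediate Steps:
w(b, g) = -16 (w(b, g) = 4*(-4) = -16)
(w(v, -8) - 1*(-959))/8205 = (-16 - 1*(-959))/8205 = (-16 + 959)*(1/8205) = 943*(1/8205) = 943/8205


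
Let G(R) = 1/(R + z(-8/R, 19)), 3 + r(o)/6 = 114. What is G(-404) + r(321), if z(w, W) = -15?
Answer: 279053/419 ≈ 666.00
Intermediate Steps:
r(o) = 666 (r(o) = -18 + 6*114 = -18 + 684 = 666)
G(R) = 1/(-15 + R) (G(R) = 1/(R - 15) = 1/(-15 + R))
G(-404) + r(321) = 1/(-15 - 404) + 666 = 1/(-419) + 666 = -1/419 + 666 = 279053/419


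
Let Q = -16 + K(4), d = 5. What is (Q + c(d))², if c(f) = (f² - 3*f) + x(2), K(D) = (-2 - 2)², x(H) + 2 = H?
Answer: 100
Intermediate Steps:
x(H) = -2 + H
K(D) = 16 (K(D) = (-4)² = 16)
c(f) = f² - 3*f (c(f) = (f² - 3*f) + (-2 + 2) = (f² - 3*f) + 0 = f² - 3*f)
Q = 0 (Q = -16 + 16 = 0)
(Q + c(d))² = (0 + 5*(-3 + 5))² = (0 + 5*2)² = (0 + 10)² = 10² = 100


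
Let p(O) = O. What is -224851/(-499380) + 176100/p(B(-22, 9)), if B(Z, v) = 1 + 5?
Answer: 14657027851/499380 ≈ 29350.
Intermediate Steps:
B(Z, v) = 6
-224851/(-499380) + 176100/p(B(-22, 9)) = -224851/(-499380) + 176100/6 = -224851*(-1/499380) + 176100*(⅙) = 224851/499380 + 29350 = 14657027851/499380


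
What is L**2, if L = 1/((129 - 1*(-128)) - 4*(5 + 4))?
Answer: 1/48841 ≈ 2.0475e-5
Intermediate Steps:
L = 1/221 (L = 1/((129 + 128) - 4*9) = 1/(257 - 36) = 1/221 ≈ 0.0045249)
L**2 = (1/221)**2 = 1/48841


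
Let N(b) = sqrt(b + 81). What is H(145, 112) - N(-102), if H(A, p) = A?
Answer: 145 - I*sqrt(21) ≈ 145.0 - 4.5826*I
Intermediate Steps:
N(b) = sqrt(81 + b)
H(145, 112) - N(-102) = 145 - sqrt(81 - 102) = 145 - sqrt(-21) = 145 - I*sqrt(21)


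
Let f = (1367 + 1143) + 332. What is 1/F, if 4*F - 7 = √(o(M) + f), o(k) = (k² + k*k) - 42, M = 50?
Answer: -28/7751 + 40*√78/7751 ≈ 0.041965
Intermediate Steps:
o(k) = -42 + 2*k² (o(k) = (k² + k²) - 42 = 2*k² - 42 = -42 + 2*k²)
f = 2842 (f = 2510 + 332 = 2842)
F = 7/4 + 5*√78/2 (F = 7/4 + √((-42 + 2*50²) + 2842)/4 = 7/4 + √((-42 + 2*2500) + 2842)/4 = 7/4 + √((-42 + 5000) + 2842)/4 = 7/4 + √(4958 + 2842)/4 = 7/4 + √7800/4 = 7/4 + (10*√78)/4 = 7/4 + 5*√78/2 ≈ 23.829)
1/F = 1/(7/4 + 5*√78/2)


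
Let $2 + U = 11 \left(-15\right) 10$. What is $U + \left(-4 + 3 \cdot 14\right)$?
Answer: $-1614$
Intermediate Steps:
$U = -1652$ ($U = -2 + 11 \left(-15\right) 10 = -2 - 1650 = -1652$)
$U + \left(-4 + 3 \cdot 14\right) = -1652 + \left(-4 + 3 \cdot 14\right) = -1652 + \left(-4 + 42\right) = -1652 + 38 = -1614$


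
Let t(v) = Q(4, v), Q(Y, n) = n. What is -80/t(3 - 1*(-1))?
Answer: -20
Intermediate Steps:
t(v) = v
-80/t(3 - 1*(-1)) = -80/(3 - 1*(-1)) = -80/(3 + 1) = -80/4 = -80*¼ = -20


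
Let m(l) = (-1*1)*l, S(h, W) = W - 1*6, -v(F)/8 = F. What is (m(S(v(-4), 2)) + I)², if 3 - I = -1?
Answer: 64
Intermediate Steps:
v(F) = -8*F
S(h, W) = -6 + W (S(h, W) = W - 6 = -6 + W)
m(l) = -l
I = 4 (I = 3 - 1*(-1) = 3 + 1 = 4)
(m(S(v(-4), 2)) + I)² = (-(-6 + 2) + 4)² = (-1*(-4) + 4)² = (4 + 4)² = 8² = 64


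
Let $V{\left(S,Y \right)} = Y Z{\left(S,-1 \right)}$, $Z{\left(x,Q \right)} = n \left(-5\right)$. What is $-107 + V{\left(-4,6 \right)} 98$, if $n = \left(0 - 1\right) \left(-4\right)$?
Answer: $-11867$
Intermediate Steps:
$n = 4$ ($n = \left(-1\right) \left(-4\right) = 4$)
$Z{\left(x,Q \right)} = -20$ ($Z{\left(x,Q \right)} = 4 \left(-5\right) = -20$)
$V{\left(S,Y \right)} = - 20 Y$ ($V{\left(S,Y \right)} = Y \left(-20\right) = - 20 Y$)
$-107 + V{\left(-4,6 \right)} 98 = -107 + \left(-20\right) 6 \cdot 98 = -107 - 11760 = -11867$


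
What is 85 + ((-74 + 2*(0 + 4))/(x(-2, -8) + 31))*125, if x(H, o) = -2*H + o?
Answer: -1985/9 ≈ -220.56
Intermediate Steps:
x(H, o) = o - 2*H
85 + ((-74 + 2*(0 + 4))/(x(-2, -8) + 31))*125 = 85 + ((-74 + 2*(0 + 4))/((-8 - 2*(-2)) + 31))*125 = 85 + ((-74 + 2*4)/((-8 + 4) + 31))*125 = 85 + ((-74 + 8)/(-4 + 31))*125 = 85 - 66/27*125 = 85 - 66*1/27*125 = 85 - 22/9*125 = 85 - 2750/9 = -1985/9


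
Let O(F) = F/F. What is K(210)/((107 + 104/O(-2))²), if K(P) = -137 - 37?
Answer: -174/44521 ≈ -0.0039083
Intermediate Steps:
O(F) = 1
K(P) = -174
K(210)/((107 + 104/O(-2))²) = -174/(107 + 104/1)² = -174/(107 + 104*1)² = -174/(107 + 104)² = -174/(211²) = -174/44521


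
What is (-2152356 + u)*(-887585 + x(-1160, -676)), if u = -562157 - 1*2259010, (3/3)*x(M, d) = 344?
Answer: 4412713520043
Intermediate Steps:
x(M, d) = 344
u = -2821167 (u = -562157 - 2259010 = -2821167)
(-2152356 + u)*(-887585 + x(-1160, -676)) = (-2152356 - 2821167)*(-887585 + 344) = -4973523*(-887241) = 4412713520043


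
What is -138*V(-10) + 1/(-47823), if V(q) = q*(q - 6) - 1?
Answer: -1049332267/47823 ≈ -21942.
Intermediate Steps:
V(q) = -1 + q*(-6 + q) (V(q) = q*(-6 + q) - 1 = -1 + q*(-6 + q))
-138*V(-10) + 1/(-47823) = -138*(-1 + (-10)**2 - 6*(-10)) + 1/(-47823) = -138*(-1 + 100 + 60) - 1/47823 = -138*159 - 1/47823 = -21942 - 1/47823 = -1049332267/47823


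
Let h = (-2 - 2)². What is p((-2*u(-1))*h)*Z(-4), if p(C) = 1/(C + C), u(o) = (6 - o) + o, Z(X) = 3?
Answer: -1/128 ≈ -0.0078125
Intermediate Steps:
h = 16 (h = (-4)² = 16)
u(o) = 6
p(C) = 1/(2*C)
p((-2*u(-1))*h)*Z(-4) = (1/(2*((-2*6*16))))*3 = (1/(2*((-12*16))))*3 = ((½)/(-192))*3 = ((½)*(-1/192))*3 = -1/384*3 = -1/128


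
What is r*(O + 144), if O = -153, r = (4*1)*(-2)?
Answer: 72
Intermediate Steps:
r = -8 (r = 4*(-2) = -8)
r*(O + 144) = -8*(-153 + 144) = -8*(-9) = 72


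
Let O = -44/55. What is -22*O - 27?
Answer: -47/5 ≈ -9.4000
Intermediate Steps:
O = -⅘ (O = -44*1/55 = -⅘ ≈ -0.80000)
-22*O - 27 = -22*(-⅘) - 27 = 88/5 - 27 = -47/5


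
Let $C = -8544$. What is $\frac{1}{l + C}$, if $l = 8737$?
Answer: $\frac{1}{193} \approx 0.0051813$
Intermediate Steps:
$\frac{1}{l + C} = \frac{1}{8737 - 8544} = \frac{1}{193}$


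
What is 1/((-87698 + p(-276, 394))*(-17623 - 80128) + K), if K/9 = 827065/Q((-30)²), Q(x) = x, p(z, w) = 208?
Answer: 20/171044865213 ≈ 1.1693e-10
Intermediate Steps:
K = 165413/20 (K = 9*(827065/((-30)²)) = 9*(827065/900) = 9*(827065*(1/900)) = 9*(165413/180) = 165413/20 ≈ 8270.7)
1/((-87698 + p(-276, 394))*(-17623 - 80128) + K) = 1/((-87698 + 208)*(-17623 - 80128) + 165413/20) = 1/(-87490*(-97751) + 165413/20) = 1/(8552234990 + 165413/20) = 1/(171044865213/20) = 20/171044865213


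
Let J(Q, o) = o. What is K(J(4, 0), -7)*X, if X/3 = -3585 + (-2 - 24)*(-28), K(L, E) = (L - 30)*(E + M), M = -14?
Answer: -5399730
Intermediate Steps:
K(L, E) = (-30 + L)*(-14 + E) (K(L, E) = (L - 30)*(E - 14) = (-30 + L)*(-14 + E))
X = -8571 (X = 3*(-3585 + (-2 - 24)*(-28)) = 3*(-3585 - 26*(-28)) = 3*(-3585 + 728) = 3*(-2857) = -8571)
K(J(4, 0), -7)*X = (420 - 30*(-7) - 14*0 - 7*0)*(-8571) = (420 + 210 + 0 + 0)*(-8571) = 630*(-8571) = -5399730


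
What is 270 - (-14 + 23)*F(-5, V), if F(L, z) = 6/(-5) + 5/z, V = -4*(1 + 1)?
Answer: 11457/40 ≈ 286.42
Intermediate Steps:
V = -8 (V = -4*2 = -8)
F(L, z) = -6/5 + 5/z (F(L, z) = 6*(-⅕) + 5/z = -6/5 + 5/z)
270 - (-14 + 23)*F(-5, V) = 270 - (-14 + 23)*(-6/5 + 5/(-8)) = 270 - 9*(-6/5 + 5*(-⅛)) = 270 - 9*(-6/5 - 5/8) = 270 - 9*(-73)/40 = 270 - 1*(-657/40) = 270 + 657/40 = 11457/40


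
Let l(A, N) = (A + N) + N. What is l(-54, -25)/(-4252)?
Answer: 26/1063 ≈ 0.024459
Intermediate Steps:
l(A, N) = A + 2*N
l(-54, -25)/(-4252) = (-54 + 2*(-25))/(-4252) = (-54 - 50)*(-1/4252) = -104*(-1/4252) = 26/1063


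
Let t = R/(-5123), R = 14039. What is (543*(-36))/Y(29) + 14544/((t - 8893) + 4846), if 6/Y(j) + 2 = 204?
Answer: -3413472175008/5186705 ≈ -6.5812e+5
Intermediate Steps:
Y(j) = 3/101 (Y(j) = 6/(-2 + 204) = 6/202 = 6*(1/202) = 3/101)
t = -14039/5123 (t = 14039/(-5123) = 14039*(-1/5123) = -14039/5123 ≈ -2.7404)
(543*(-36))/Y(29) + 14544/((t - 8893) + 4846) = (543*(-36))/(3/101) + 14544/((-14039/5123 - 8893) + 4846) = -19548*101/3 + 14544/(-45572878/5123 + 4846) = -658116 + 14544/(-20746820/5123) = -658116 + 14544*(-5123/20746820) = -658116 - 18627228/5186705 = -3413472175008/5186705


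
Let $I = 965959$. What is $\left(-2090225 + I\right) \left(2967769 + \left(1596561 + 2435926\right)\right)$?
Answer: $-7870149812096$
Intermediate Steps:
$\left(-2090225 + I\right) \left(2967769 + \left(1596561 + 2435926\right)\right) = \left(-2090225 + 965959\right) \left(2967769 + \left(1596561 + 2435926\right)\right) = - 1124266 \left(2967769 + 4032487\right) = \left(-1124266\right) 7000256 = -7870149812096$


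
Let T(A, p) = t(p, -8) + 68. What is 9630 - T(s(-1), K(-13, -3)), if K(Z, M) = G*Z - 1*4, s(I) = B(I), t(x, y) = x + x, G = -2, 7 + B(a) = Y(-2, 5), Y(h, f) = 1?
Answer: 9518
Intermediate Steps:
B(a) = -6 (B(a) = -7 + 1 = -6)
t(x, y) = 2*x
s(I) = -6
K(Z, M) = -4 - 2*Z (K(Z, M) = -2*Z - 1*4 = -2*Z - 4 = -4 - 2*Z)
T(A, p) = 68 + 2*p (T(A, p) = 2*p + 68 = 68 + 2*p)
9630 - T(s(-1), K(-13, -3)) = 9630 - (68 + 2*(-4 - 2*(-13))) = 9630 - (68 + 2*(-4 + 26)) = 9630 - (68 + 2*22) = 9630 - (68 + 44) = 9630 - 1*112 = 9630 - 112 = 9518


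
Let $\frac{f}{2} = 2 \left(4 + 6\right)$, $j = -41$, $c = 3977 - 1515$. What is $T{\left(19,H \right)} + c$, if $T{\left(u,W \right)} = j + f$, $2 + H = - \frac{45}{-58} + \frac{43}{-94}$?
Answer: $2461$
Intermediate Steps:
$c = 2462$
$f = 40$ ($f = 2 \cdot 2 \left(4 + 6\right) = 2 \cdot 2 \cdot 10 = 2 \cdot 20 = 40$)
$H = - \frac{2292}{1363}$ ($H = -2 + \left(- \frac{45}{-58} + \frac{43}{-94}\right) = -2 + \left(\left(-45\right) \left(- \frac{1}{58}\right) + 43 \left(- \frac{1}{94}\right)\right) = -2 + \left(\frac{45}{58} - \frac{43}{94}\right) = -2 + \frac{434}{1363} = - \frac{2292}{1363} \approx -1.6816$)
$T{\left(u,W \right)} = -1$ ($T{\left(u,W \right)} = -41 + 40 = -1$)
$T{\left(19,H \right)} + c = -1 + 2462 = 2461$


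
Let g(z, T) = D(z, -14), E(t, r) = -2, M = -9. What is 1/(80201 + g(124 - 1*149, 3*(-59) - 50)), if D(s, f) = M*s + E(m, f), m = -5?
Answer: 1/80424 ≈ 1.2434e-5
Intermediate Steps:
D(s, f) = -2 - 9*s (D(s, f) = -9*s - 2 = -2 - 9*s)
g(z, T) = -2 - 9*z
1/(80201 + g(124 - 1*149, 3*(-59) - 50)) = 1/(80201 + (-2 - 9*(124 - 1*149))) = 1/(80201 + (-2 - 9*(124 - 149))) = 1/(80201 + (-2 - 9*(-25))) = 1/(80201 + (-2 + 225)) = 1/(80201 + 223) = 1/80424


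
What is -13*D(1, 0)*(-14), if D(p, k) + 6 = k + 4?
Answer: -364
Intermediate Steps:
D(p, k) = -2 + k (D(p, k) = -6 + (k + 4) = -6 + (4 + k) = -2 + k)
-13*D(1, 0)*(-14) = -13*(-2 + 0)*(-14) = -13*(-2)*(-14) = 26*(-14) = -364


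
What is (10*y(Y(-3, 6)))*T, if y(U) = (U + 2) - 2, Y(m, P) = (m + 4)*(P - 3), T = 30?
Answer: 900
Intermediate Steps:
Y(m, P) = (-3 + P)*(4 + m) (Y(m, P) = (4 + m)*(-3 + P) = (-3 + P)*(4 + m))
y(U) = U (y(U) = (2 + U) - 2 = U)
(10*y(Y(-3, 6)))*T = (10*(-12 - 3*(-3) + 4*6 + 6*(-3)))*30 = (10*(-12 + 9 + 24 - 18))*30 = (10*3)*30 = 30*30 = 900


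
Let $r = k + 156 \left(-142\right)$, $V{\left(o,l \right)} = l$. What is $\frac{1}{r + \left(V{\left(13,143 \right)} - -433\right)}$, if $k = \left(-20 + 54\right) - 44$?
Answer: $- \frac{1}{21586} \approx -4.6326 \cdot 10^{-5}$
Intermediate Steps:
$k = -10$ ($k = 34 - 44 = -10$)
$r = -22162$ ($r = -10 + 156 \left(-142\right) = -10 - 22152 = -22162$)
$\frac{1}{r + \left(V{\left(13,143 \right)} - -433\right)} = \frac{1}{-22162 + \left(143 - -433\right)} = \frac{1}{-22162 + \left(143 + 433\right)} = \frac{1}{-22162 + 576} = \frac{1}{-21586} = - \frac{1}{21586}$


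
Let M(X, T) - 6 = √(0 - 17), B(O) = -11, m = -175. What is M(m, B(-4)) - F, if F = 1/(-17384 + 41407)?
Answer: 144137/24023 + I*√17 ≈ 6.0 + 4.1231*I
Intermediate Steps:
M(X, T) = 6 + I*√17 (M(X, T) = 6 + √(0 - 17) = 6 + √(-17) = 6 + I*√17)
F = 1/24023 ≈ 4.1627e-5
M(m, B(-4)) - F = (6 + I*√17) - 1*1/24023 = (6 + I*√17) - 1/24023 = 144137/24023 + I*√17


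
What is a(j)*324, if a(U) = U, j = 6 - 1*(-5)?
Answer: 3564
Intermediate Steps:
j = 11 (j = 6 + 5 = 11)
a(j)*324 = 11*324 = 3564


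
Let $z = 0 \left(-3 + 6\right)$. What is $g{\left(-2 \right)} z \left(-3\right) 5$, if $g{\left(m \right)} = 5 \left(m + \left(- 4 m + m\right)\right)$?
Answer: $0$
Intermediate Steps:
$z = 0$ ($z = 0 \cdot 3 = 0$)
$g{\left(m \right)} = - 10 m$ ($g{\left(m \right)} = 5 \left(m - 3 m\right) = 5 \left(- 2 m\right) = - 10 m$)
$g{\left(-2 \right)} z \left(-3\right) 5 = \left(-10\right) \left(-2\right) 0 \left(-3\right) 5 = 20 \cdot 0 \cdot 5 = 20 \cdot 0 = 0$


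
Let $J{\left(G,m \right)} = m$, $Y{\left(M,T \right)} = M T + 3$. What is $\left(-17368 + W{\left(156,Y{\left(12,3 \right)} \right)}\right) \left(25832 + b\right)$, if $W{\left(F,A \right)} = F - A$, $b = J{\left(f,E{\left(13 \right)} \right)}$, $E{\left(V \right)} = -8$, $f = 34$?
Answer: $-445489824$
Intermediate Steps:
$Y{\left(M,T \right)} = 3 + M T$
$b = -8$
$\left(-17368 + W{\left(156,Y{\left(12,3 \right)} \right)}\right) \left(25832 + b\right) = \left(-17368 + \left(156 - \left(3 + 12 \cdot 3\right)\right)\right) \left(25832 - 8\right) = \left(-17368 + \left(156 - \left(3 + 36\right)\right)\right) 25824 = \left(-17368 + \left(156 - 39\right)\right) 25824 = \left(-17368 + 117\right) 25824 = \left(-17251\right) 25824 = -445489824$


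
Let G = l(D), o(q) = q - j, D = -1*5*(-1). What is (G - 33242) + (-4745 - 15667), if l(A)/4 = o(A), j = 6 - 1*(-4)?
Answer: -53674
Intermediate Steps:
D = 5 (D = -5*(-1) = 5)
j = 10 (j = 6 + 4 = 10)
o(q) = -10 + q (o(q) = q - 1*10 = q - 10 = -10 + q)
l(A) = -40 + 4*A (l(A) = 4*(-10 + A) = -40 + 4*A)
G = -20 (G = -40 + 4*5 = -40 + 20 = -20)
(G - 33242) + (-4745 - 15667) = (-20 - 33242) + (-4745 - 15667) = -33262 - 20412 = -53674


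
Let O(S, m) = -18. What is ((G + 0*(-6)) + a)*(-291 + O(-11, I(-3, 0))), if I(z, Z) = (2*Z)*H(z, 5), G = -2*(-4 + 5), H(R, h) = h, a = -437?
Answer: 135651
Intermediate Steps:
G = -2 (G = -2*1 = -2)
I(z, Z) = 10*Z (I(z, Z) = (2*Z)*5 = 10*Z)
((G + 0*(-6)) + a)*(-291 + O(-11, I(-3, 0))) = ((-2 + 0*(-6)) - 437)*(-291 - 18) = ((-2 + 0) - 437)*(-309) = (-2 - 437)*(-309) = -439*(-309) = 135651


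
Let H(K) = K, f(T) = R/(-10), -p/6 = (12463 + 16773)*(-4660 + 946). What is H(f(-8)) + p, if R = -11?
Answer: 6514950251/10 ≈ 6.5150e+8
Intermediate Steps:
p = 651495024 (p = -6*(12463 + 16773)*(-4660 + 946) = -175416*(-3714) = -6*(-108582504) = 651495024)
f(T) = 11/10 (f(T) = -11/(-10) = -11*(-1/10) = 11/10)
H(f(-8)) + p = 11/10 + 651495024 = 6514950251/10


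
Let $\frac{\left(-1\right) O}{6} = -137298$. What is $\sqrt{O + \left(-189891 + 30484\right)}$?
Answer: $\sqrt{664381} \approx 815.1$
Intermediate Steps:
$O = 823788$ ($O = \left(-6\right) \left(-137298\right) = 823788$)
$\sqrt{O + \left(-189891 + 30484\right)} = \sqrt{823788 + \left(-189891 + 30484\right)} = \sqrt{823788 - 159407} = \sqrt{664381}$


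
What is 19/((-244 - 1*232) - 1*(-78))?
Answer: -19/398 ≈ -0.047739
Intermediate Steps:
19/((-244 - 1*232) - 1*(-78)) = 19/((-244 - 232) + 78) = 19/(-476 + 78) = 19/(-398) = 19*(-1/398) = -19/398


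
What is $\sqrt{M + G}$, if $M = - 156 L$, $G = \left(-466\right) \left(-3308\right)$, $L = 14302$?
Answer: $4 i \sqrt{43099} \approx 830.41 i$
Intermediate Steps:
$G = 1541528$
$M = -2231112$ ($M = \left(-156\right) 14302 = -2231112$)
$\sqrt{M + G} = \sqrt{-2231112 + 1541528} = \sqrt{-689584} = 4 i \sqrt{43099}$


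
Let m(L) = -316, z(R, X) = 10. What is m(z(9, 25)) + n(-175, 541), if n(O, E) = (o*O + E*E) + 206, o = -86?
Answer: 307621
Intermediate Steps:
n(O, E) = 206 + E² - 86*O (n(O, E) = (-86*O + E*E) + 206 = (-86*O + E²) + 206 = (E² - 86*O) + 206 = 206 + E² - 86*O)
m(z(9, 25)) + n(-175, 541) = -316 + (206 + 541² - 86*(-175)) = -316 + (206 + 292681 + 15050) = -316 + 307937 = 307621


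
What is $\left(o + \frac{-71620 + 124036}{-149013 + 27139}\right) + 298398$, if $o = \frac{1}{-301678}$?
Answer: $\frac{5485547648999867}{18383352286} \approx 2.984 \cdot 10^{5}$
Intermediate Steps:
$o = - \frac{1}{301678} \approx -3.3148 \cdot 10^{-6}$
$\left(o + \frac{-71620 + 124036}{-149013 + 27139}\right) + 298398 = \left(- \frac{1}{301678} + \frac{-71620 + 124036}{-149013 + 27139}\right) + 298398 = \left(- \frac{1}{301678} + \frac{52416}{-121874}\right) + 298398 = \left(- \frac{1}{301678} + 52416 \left(- \frac{1}{121874}\right)\right) + 298398 = \left(- \frac{1}{301678} - \frac{26208}{60937}\right) + 298398 = - \frac{7906437961}{18383352286} + 298398 = \frac{5485547648999867}{18383352286}$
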